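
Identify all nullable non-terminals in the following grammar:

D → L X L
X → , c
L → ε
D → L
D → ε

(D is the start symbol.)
ε-productions: L → ε, D → ε
So L, D are immediately nullable.
No further non-terminal can be added: every production for the remaining non-terminals contains a terminal or a non-nullable non-terminal.
Nullable = { 'D', 'L' }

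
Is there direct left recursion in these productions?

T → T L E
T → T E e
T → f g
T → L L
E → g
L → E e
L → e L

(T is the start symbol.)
Direct left recursion occurs when N → N α for some non-terminal N (the right-hand side begins with the left-hand side itself).

T → T L E: LEFT RECURSIVE (starts with T)
T → T E e: LEFT RECURSIVE (starts with T)
T → f g: starts with f
T → L L: starts with L
E → g: starts with g
L → E e: starts with E
L → e L: starts with e

The grammar has direct left recursion on: T.

Answer: Yes, T is left-recursive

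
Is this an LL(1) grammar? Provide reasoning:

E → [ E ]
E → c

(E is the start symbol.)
Yes, the grammar is LL(1).

A grammar is LL(1) if for each non-terminal N with multiple productions, the predict sets of those productions are pairwise disjoint, where PREDICT(N → α) = (FIRST(α) \ {ε}) ∪ (FOLLOW(N) if α ⇒* ε).

For E:
  PREDICT(E → '[' E ']') = { '[' }
  PREDICT(E → c) = { 'c' }

All predict sets are disjoint. The grammar IS LL(1).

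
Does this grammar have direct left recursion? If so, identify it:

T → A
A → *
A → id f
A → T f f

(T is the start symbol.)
T → A: starts with A
A → *: starts with '*'
A → id f: starts with id
A → T f f: starts with T

No direct left recursion found.

Answer: No direct left recursion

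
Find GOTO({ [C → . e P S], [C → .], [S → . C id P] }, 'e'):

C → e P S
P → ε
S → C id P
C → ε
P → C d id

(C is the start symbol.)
GOTO(I, 'e') = CLOSURE({ [A → αX.β] : [A → α.Xβ] ∈ I, X = 'e' })

Items with dot before 'e', with the dot advanced:
  [C → . e P S] → [C → e . P S]
Closure of the advanced items:
  [C → e . P S] has the dot before P: add [P → .], [P → . C d id]
  [P → . C d id] has the dot before C: add [C → . e P S], [C → .]

GOTO = { [C → . e P S], [C → .], [C → e . P S], [P → . C d id], [P → .] }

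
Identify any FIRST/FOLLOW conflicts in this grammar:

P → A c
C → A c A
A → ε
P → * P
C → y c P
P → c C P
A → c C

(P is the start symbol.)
A FIRST/FOLLOW conflict occurs when a non-terminal N has a nullable alternative N → β (β ⇒* ε) and another alternative N → α with FIRST(α) ∩ FOLLOW(N) ≠ ∅: on such a lookahead the parser cannot decide between expanding α and letting N vanish via β.

Nullable non-terminals: A.

A: nullable alternative(s) A → ε; FOLLOW(A) = { '*', 'c' }
  A → ε: FIRST \ {ε} = { } — this is the only nullable alternative, skip
  A → c C: FIRST \ {ε} = { 'c' } — overlaps FOLLOW(A) on { 'c' }: CONFLICT

C, P have no nullable alternative, so no FIRST/FOLLOW check is needed there.

So the grammar has 1 FIRST/FOLLOW conflict (marked CONFLICT above).

Answer: Yes. A → c C with FOLLOW(A) on { 'c' }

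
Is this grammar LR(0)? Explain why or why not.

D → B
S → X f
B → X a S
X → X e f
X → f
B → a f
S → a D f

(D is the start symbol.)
A grammar is LR(0) if no state in the canonical LR(0) collection has:
  - both a shift item (dot before a terminal) and a complete item (shift-reduce conflict), or
  - two or more complete items (reduce-reduce conflict; the accept item [D' → D .] counts as a complete item here).

Augment with D' → D and build the canonical LR(0) collection (I0 = CLOSURE({[D' → . D]}), then GOTO on every symbol after a dot until no new states appear). It has 16 states:
  I0: { [B → . X a S], [B → . a f], [D → . B], [D' → . D], [X → . X e f], [X → . f] }  — shift
  I1: { [D → B .] }  — reduce
  I2: { [D' → D .] }  — accept
  I3: { [B → X . a S], [X → X . e f] }  — shift
  I4: { [B → a . f] }  — shift
  I5: { [X → f .] }  — reduce
  I6: { [B → a f .] }  — reduce
  I7: { [B → X a . S], [S → . X f], [S → . a D f], [X → . X e f], [X → . f] }  — shift
  I8: { [X → X e . f] }  — shift
  I9: { [X → X e f .] }  — reduce
  I10: { [B → X a S .] }  — reduce
  I11: { [S → X . f], [X → X . e f] }  — shift
  I12: { [B → . X a S], [B → . a f], [D → . B], [S → a . D f], [X → . X e f], [X → . f] }  — shift
  I13: { [S → a D . f] }  — shift
  I14: { [S → a D f .] }  — reduce
  I15: { [S → X f .] }  — reduce

Every state is either a pure shift/goto state or contains exactly one complete item and nothing to shift — no conflicts. The grammar is LR(0).

Answer: Yes, the grammar is LR(0)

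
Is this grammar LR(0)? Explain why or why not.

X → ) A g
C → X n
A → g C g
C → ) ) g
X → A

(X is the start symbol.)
A grammar is LR(0) if no state in the canonical LR(0) collection has:
  - both a shift item (dot before a terminal) and a complete item (shift-reduce conflict), or
  - two or more complete items (reduce-reduce conflict; the accept item [X' → X .] counts as a complete item here).

Augment with X' → X and build the canonical LR(0) collection (I0 = CLOSURE({[X' → . X]}), then GOTO on every symbol after a dot until no new states appear). It has 14 states:
  I0: { [A → . g C g], [X → . ) A g], [X → . A], [X' → . X] }  — shift
  I1: { [A → . g C g], [X → ) . A g] }  — shift
  I2: { [X → A .] }  — reduce
  I3: { [X' → X .] }  — accept
  I4: { [A → . g C g], [A → g . C g], [C → . ) ) g], [C → . X n], [X → . ) A g], [X → . A] }  — shift
  I5: { [A → . g C g], [C → ) . ) g], [X → ) . A g] }  — shift
  I6: { [A → g C . g] }  — shift
  I7: { [C → X . n] }  — shift
  I8: { [C → X n .] }  — reduce
  I9: { [A → g C g .] }  — reduce
  I10: { [C → ) ) . g] }  — shift
  I11: { [X → ) A . g] }  — shift
  I12: { [X → ) A g .] }  — reduce
  I13: { [C → ) ) g .] }  — reduce

Every state is either a pure shift/goto state or contains exactly one complete item and nothing to shift — no conflicts. The grammar is LR(0).

Answer: Yes, the grammar is LR(0)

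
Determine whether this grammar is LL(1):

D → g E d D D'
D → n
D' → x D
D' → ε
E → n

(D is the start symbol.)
No. Predict set conflict for D': { 'x' }

Relevant sets:
  FOLLOW(D') = { $, 'x' }

For D:
  PREDICT(D → g E d D D') = { 'g' }
  PREDICT(D → n) = { 'n' }
For D':
  PREDICT(D' → x D) = { 'x' }
  PREDICT(D' → ε) = { $, 'x' }
E has a single production, so nothing to check there.

Conflict found: Predict set conflict for D': { 'x' }
The grammar is NOT LL(1).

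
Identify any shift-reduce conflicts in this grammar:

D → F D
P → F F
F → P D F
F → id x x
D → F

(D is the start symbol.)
Yes — I2: [D → F .] vs [F → . id x x]; I8: [F → P D F .] vs [F → . id x x]; I9: [P → F F .] vs [F → . id x x]; I11: [D → F .] vs [F → . id x x]

A shift-reduce conflict occurs when an LR(0) state has both:
  - a complete (reduce) item [A → α .] (dot at the end), and
  - a shift item [B → β . c γ] (dot before a terminal).

Augment with D' → D and build the canonical LR(0) collection (I0 = CLOSURE({[D' → . D]}), then GOTO on every symbol after a dot until no new states appear). It has 12 states:
  I0: { [D → . F D], [D → . F], [D' → . D], [F → . P D F], [F → . id x x], [P → . F F] }  — shift
  I1: { [D' → D .] }  — accept
  I2: { [D → . F D], [D → . F], [D → F . D], [D → F .], [F → . P D F], [F → . id x x], [P → . F F], [P → F . F] }  — shift, reduce
  I3: { [D → . F D], [D → . F], [F → . P D F], [F → . id x x], [F → P . D F], [P → . F F] }  — shift
  I4: { [F → id . x x] }  — shift
  I5: { [F → id x . x] }  — shift
  I6: { [F → id x x .] }  — reduce
  I7: { [F → . P D F], [F → . id x x], [F → P D . F], [P → . F F] }  — shift
  I8: { [F → . P D F], [F → . id x x], [F → P D F .], [P → . F F], [P → F . F] }  — shift, reduce
  I9: { [F → . P D F], [F → . id x x], [P → . F F], [P → F . F], [P → F F .] }  — shift, reduce
  I10: { [D → F D .] }  — reduce
  I11: { [D → . F D], [D → . F], [D → F . D], [D → F .], [F → . P D F], [F → . id x x], [P → . F F], [P → F . F], [P → F F .] }  — shift, 2 reduces

I2 contains reduce item [D → F .] and shift item [F → . id x x] — shift-reduce conflict.
I8 contains reduce item [F → P D F .] and shift item [F → . id x x] — shift-reduce conflict.
I9 contains reduce item [P → F F .] and shift item [F → . id x x] — shift-reduce conflict.
I11 contains reduce items [D → F .], [P → F F .] and shift item [F → . id x x] — shift-reduce conflict.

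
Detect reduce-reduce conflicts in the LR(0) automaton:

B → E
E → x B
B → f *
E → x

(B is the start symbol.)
A reduce-reduce conflict occurs when an LR(0) state has two complete items [A → α .] and [B → β .] — both call for a reduction, and with no lookahead the parser cannot choose between them.

Augment with B' → B and build the canonical LR(0) collection (I0 = CLOSURE({[B' → . B]}), then GOTO on every symbol after a dot until no new states appear). It has 7 states:
  I0: { [B → . E], [B → . f *], [B' → . B], [E → . x B], [E → . x] }  — shift
  I1: { [B' → B .] }  — accept
  I2: { [B → E .] }  — reduce
  I3: { [B → f . *] }  — shift
  I4: { [B → . E], [B → . f *], [E → . x B], [E → . x], [E → x . B], [E → x .] }  — shift, reduce
  I5: { [E → x B .] }  — reduce
  I6: { [B → f * .] }  — reduce

No state contains more than one complete item.

Answer: No reduce-reduce conflicts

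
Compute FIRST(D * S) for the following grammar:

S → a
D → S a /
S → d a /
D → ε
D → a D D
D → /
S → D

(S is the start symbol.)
FIRST sets of the non-terminals involved (from the grammar, by fixed-point iteration):
  FIRST(D) = { '/', 'a', 'd', ε }

To compute FIRST(D * S), process the symbols left to right:
Symbol D is a non-terminal. Add FIRST(D) \ {ε} = { '/', 'a', 'd' }
D is nullable (ε ∈ FIRST(D)), continue to the next symbol.
Symbol * is a terminal. Add '*' and stop.
FIRST(D * S) = { '*', '/', 'a', 'd' }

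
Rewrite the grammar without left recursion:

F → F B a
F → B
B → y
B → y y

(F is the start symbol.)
F is directly left-recursive. The standard transformation for
  A → A α₁ | ... | A α_m | β₁ | ... | β_n
is
  A  → β₁ A' | ... | β_n A'
  A' → α₁ A' | ... | α_m A' | ε

F → B becomes F → B F'
F → F B a becomes F' → B a F'
Add F' → ε

Productions for other non-terminals are unchanged:
  B → y
  B → y y

Resulting grammar:
F → B F'
F' → B a F'
F' → ε
B → y
B → y y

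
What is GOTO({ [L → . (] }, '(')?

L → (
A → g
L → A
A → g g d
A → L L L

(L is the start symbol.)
{ [L → ( .] }

GOTO(I, '(') = CLOSURE({ [A → αX.β] : [A → α.Xβ] ∈ I, X = '(' })

Items with dot before '(', with the dot advanced:
  [L → . (] → [L → ( .]
Closure adds nothing (no advanced item has the dot before a non-terminal).

GOTO = { [L → ( .] }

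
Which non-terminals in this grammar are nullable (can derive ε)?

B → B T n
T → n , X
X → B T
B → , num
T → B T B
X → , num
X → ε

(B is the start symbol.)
{ 'X' }

A non-terminal is nullable if it can derive ε (the empty string): either it has an ε-production, or it has a production whose right-hand side consists entirely of nullable non-terminals.

ε-productions: X → ε
So X is immediately nullable.
No further non-terminal can be added: every production for the remaining non-terminals contains a terminal or a non-nullable non-terminal.
Nullable = { 'X' }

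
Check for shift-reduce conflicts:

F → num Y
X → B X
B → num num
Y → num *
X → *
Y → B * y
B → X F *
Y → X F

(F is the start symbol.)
A shift-reduce conflict occurs when an LR(0) state has both:
  - a complete (reduce) item [A → α .] (dot at the end), and
  - a shift item [B → β . c γ] (dot before a terminal).

Augment with F' → F and build the canonical LR(0) collection (I0 = CLOSURE({[F' → . F]}), then GOTO on every symbol after a dot until no new states appear). It has 18 states:
  I0: { [F → . num Y], [F' → . F] }  — shift
  I1: { [F' → F .] }  — accept
  I2: { [B → . X F *], [B → . num num], [F → num . Y], [X → . *], [X → . B X], [Y → . B * y], [Y → . X F], [Y → . num *] }  — shift
  I3: { [X → * .] }  — reduce
  I4: { [B → . X F *], [B → . num num], [X → . *], [X → . B X], [X → B . X], [Y → B . * y] }  — shift
  I5: { [B → X . F *], [F → . num Y], [Y → X . F] }  — shift
  I6: { [F → num Y .] }  — reduce
  I7: { [B → num . num], [Y → num . *] }  — shift
  I8: { [Y → num * .] }  — reduce
  I9: { [B → num num .] }  — reduce
  I10: { [B → X F . *], [Y → X F .] }  — shift, reduce
  I11: { [B → X F * .] }  — reduce
  I12: { [X → * .], [Y → B * . y] }  — shift, reduce
  I13: { [B → . X F *], [B → . num num], [X → . *], [X → . B X], [X → B . X] }  — shift
  I14: { [B → X . F *], [F → . num Y], [X → B X .] }  — shift, reduce
  I15: { [B → num . num] }  — shift
  I16: { [B → X F . *] }  — shift
  I17: { [Y → B * y .] }  — reduce

I10 contains reduce item [Y → X F .] and shift item [B → X F . *] — shift-reduce conflict.
I12 contains reduce item [X → * .] and shift item [Y → B * . y] — shift-reduce conflict.
I14 contains reduce item [X → B X .] and shift item [F → . num Y] — shift-reduce conflict.

Answer: Yes — I10: [Y → X F .] vs [B → X F . *]; I12: [X → * .] vs [Y → B * . y]; I14: [X → B X .] vs [F → . num Y]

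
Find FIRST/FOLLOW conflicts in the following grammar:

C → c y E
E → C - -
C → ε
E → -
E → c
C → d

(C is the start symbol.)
No FIRST/FOLLOW conflicts.

Nullable non-terminals: C.

C: nullable alternative(s) C → ε; FOLLOW(C) = { $, '-' }
  C → c y E: FIRST \ {ε} = { 'c' } — disjoint from FOLLOW(C)
  C → ε: FIRST \ {ε} = { } — this is the only nullable alternative, skip
  C → d: FIRST \ {ε} = { 'd' } — disjoint from FOLLOW(C)

E has no nullable alternative, so no FIRST/FOLLOW check is needed there.

No FIRST/FOLLOW conflicts found.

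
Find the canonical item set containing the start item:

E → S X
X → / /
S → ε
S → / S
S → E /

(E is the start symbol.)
{ [E → . S X], [E' → . E], [S → . / S], [S → . E /], [S → .] }

First, augment the grammar with E' → E
I₀ = CLOSURE({ [E' → . E] }):
  [E' → . E] has the dot before E: add [E → . S X]
  [E → . S X] has the dot before S: add [S → .], [S → . / S], [S → . E /]
No further items can be added.

I₀ = { [E → . S X], [E' → . E], [S → . / S], [S → . E /], [S → .] }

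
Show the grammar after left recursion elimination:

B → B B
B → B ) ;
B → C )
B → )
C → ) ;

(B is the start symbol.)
B is directly left-recursive. The standard transformation for
  A → A α₁ | ... | A α_m | β₁ | ... | β_n
is
  A  → β₁ A' | ... | β_n A'
  A' → α₁ A' | ... | α_m A' | ε

B → C ) becomes B → C ) B'
B → ) becomes B → ) B'
B → B B becomes B' → B B'
B → B ) ; becomes B' → ) ; B'
Add B' → ε

Productions for other non-terminals are unchanged:
  C → ) ;

Resulting grammar:
B → C ) B'
B → ) B'
B' → B B'
B' → ) ; B'
B' → ε
C → ) ;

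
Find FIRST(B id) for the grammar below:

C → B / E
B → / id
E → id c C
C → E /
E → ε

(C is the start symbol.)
{ '/' }

FIRST sets of the non-terminals involved (from the grammar, by fixed-point iteration):
  FIRST(B) = { '/' }

To compute FIRST(B id), process the symbols left to right:
Symbol B is a non-terminal. Add FIRST(B) \ {ε} = { '/' }
B is not nullable (ε ∉ FIRST(B)), so stop here.
FIRST(B id) = { '/' }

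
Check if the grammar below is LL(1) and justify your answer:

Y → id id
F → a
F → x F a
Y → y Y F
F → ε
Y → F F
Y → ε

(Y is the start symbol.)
No. Predict set conflict for Y: { $, 'a', 'x' }

A grammar is LL(1) if for each non-terminal N with multiple productions, the predict sets of those productions are pairwise disjoint, where PREDICT(N → α) = (FIRST(α) \ {ε}) ∪ (FOLLOW(N) if α ⇒* ε).

Relevant sets:
  FIRST(F) = { 'a', 'x', ε }
  FOLLOW(Y) = { $, 'a', 'x' }
  FOLLOW(F) = { $, 'a', 'x' }

For Y:
  PREDICT(Y → id id) = { 'id' }
  PREDICT(Y → y Y F) = { 'y' }
  PREDICT(Y → F F) = { $, 'a', 'x' }
  PREDICT(Y → ε) = { $, 'a', 'x' }
For F:
  PREDICT(F → a) = { 'a' }
  PREDICT(F → x F a) = { 'x' }
  PREDICT(F → ε) = { $, 'a', 'x' }

Conflict found: Predict set conflict for Y: { $, 'a', 'x' }
The grammar is NOT LL(1).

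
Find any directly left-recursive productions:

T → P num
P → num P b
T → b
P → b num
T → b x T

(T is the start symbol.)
T → P num: starts with P
P → num P b: starts with num
T → b: starts with b
P → b num: starts with b
T → b x T: starts with b

No direct left recursion found.

Answer: No direct left recursion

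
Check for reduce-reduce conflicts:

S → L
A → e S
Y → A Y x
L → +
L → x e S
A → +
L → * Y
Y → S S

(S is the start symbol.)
A reduce-reduce conflict occurs when an LR(0) state has two complete items [A → α .] and [B → β .] — both call for a reduction, and with no lookahead the parser cannot choose between them.

Augment with S' → S and build the canonical LR(0) collection (I0 = CLOSURE({[S' → . S]}), then GOTO on every symbol after a dot until no new states appear). It has 17 states:
  I0: { [L → . * Y], [L → . +], [L → . x e S], [S → . L], [S' → . S] }  — shift
  I1: { [A → . +], [A → . e S], [L → * . Y], [L → . * Y], [L → . +], [L → . x e S], [S → . L], [Y → . A Y x], [Y → . S S] }  — shift
  I2: { [L → + .] }  — reduce
  I3: { [S → L .] }  — reduce
  I4: { [S' → S .] }  — accept
  I5: { [L → x . e S] }  — shift
  I6: { [L → . * Y], [L → . +], [L → . x e S], [L → x e . S], [S → . L] }  — shift
  I7: { [L → x e S .] }  — reduce
  I8: { [A → + .], [L → + .] }  — 2 reduces
  I9: { [A → . +], [A → . e S], [L → . * Y], [L → . +], [L → . x e S], [S → . L], [Y → . A Y x], [Y → . S S], [Y → A . Y x] }  — shift
  I10: { [L → . * Y], [L → . +], [L → . x e S], [S → . L], [Y → S . S] }  — shift
  I11: { [L → * Y .] }  — reduce
  I12: { [A → e . S], [L → . * Y], [L → . +], [L → . x e S], [S → . L] }  — shift
  I13: { [A → e S .] }  — reduce
  I14: { [Y → S S .] }  — reduce
  I15: { [Y → A Y . x] }  — shift
  I16: { [Y → A Y x .] }  — reduce

I8 contains complete items [A → + .], [L → + .] — reduce-reduce conflict.

Answer: Yes — I8: [A → + .] vs [L → + .]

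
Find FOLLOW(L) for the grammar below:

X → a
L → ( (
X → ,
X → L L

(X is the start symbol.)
{ $, '(' }

To compute FOLLOW(L), find every occurrence of L on a right-hand side N → α L β: add FIRST(β) \ {ε}, and if β is empty or nullable also add FOLLOW(N). Iterate to a fixed point.

In X → L L: L is followed by L, add FIRST(L) \ {ε} = { '(' }
In X → L L: L is at the end, add FOLLOW(X)

The FOLLOW sets referred to above (computed the same way, to a fixed point):
  FOLLOW(X) = { $ }

Taking the union: FOLLOW(L) = { $, '(' }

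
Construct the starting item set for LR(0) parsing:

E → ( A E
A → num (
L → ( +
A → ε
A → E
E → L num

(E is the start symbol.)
First, augment the grammar with E' → E
I₀ = CLOSURE({ [E' → . E] }):
  [E' → . E] has the dot before E: add [E → . ( A E], [E → . L num]
  [E → . L num] has the dot before L: add [L → . ( +]
No further items can be added.

I₀ = { [E → . ( A E], [E → . L num], [E' → . E], [L → . ( +] }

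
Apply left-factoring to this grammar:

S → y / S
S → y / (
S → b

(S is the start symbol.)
S → y / S'
S' → S
S' → (
S → b

Left-factoring transforms A → αβ₁ | αβ₂ into A → αA' and A' → β₁ | β₂
(α is the longest common prefix among the alternatives). Repeat until
no nonterminal has two alternatives with a common prefix.

Round 1: S has alternatives sharing prefix 'y /'. Introduce S': S → y / S'
  Add: S' → S
  Add: S' → (

No remaining common prefixes — done.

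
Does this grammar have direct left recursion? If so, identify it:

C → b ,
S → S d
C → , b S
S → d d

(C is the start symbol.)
C → b ,: starts with b
S → S d: LEFT RECURSIVE (starts with S)
C → , b S: starts with ','
S → d d: starts with d

The grammar has direct left recursion on: S.

Answer: Yes, S is left-recursive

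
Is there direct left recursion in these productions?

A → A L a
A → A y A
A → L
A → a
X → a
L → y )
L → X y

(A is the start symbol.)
Yes, A is left-recursive

Direct left recursion occurs when N → N α for some non-terminal N (the right-hand side begins with the left-hand side itself).

A → A L a: LEFT RECURSIVE (starts with A)
A → A y A: LEFT RECURSIVE (starts with A)
A → L: starts with L
A → a: starts with a
X → a: starts with a
L → y ): starts with y
L → X y: starts with X

The grammar has direct left recursion on: A.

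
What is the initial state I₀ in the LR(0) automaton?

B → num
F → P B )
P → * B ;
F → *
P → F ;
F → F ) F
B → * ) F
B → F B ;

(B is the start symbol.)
{ [B → . * ) F], [B → . F B ;], [B → . num], [B' → . B], [F → . *], [F → . F ) F], [F → . P B )], [P → . * B ;], [P → . F ;] }

First, augment the grammar with B' → B
I₀ = CLOSURE({ [B' → . B] }):
  [B' → . B] has the dot before B: add [B → . num], [B → . * ) F], [B → . F B ;]
  [B → . F B ;] has the dot before F: add [F → . P B )], [F → . *], [F → . F ) F]
  [F → . P B )] has the dot before P: add [P → . * B ;], [P → . F ;]
No further items can be added.

I₀ = { [B → . * ) F], [B → . F B ;], [B → . num], [B' → . B], [F → . *], [F → . F ) F], [F → . P B )], [P → . * B ;], [P → . F ;] }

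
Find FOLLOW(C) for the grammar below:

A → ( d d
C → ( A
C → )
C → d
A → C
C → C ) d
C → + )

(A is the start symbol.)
{ $, ')' }

To compute FOLLOW(C), find every occurrence of C on a right-hand side N → α C β: add FIRST(β) \ {ε}, and if β is empty or nullable also add FOLLOW(N). Iterate to a fixed point.

In A → C: C is at the end, add FOLLOW(A)
In C → C ) d: C is followed by ')' d, add FIRST(')' d) \ {ε} = { ')' }

The FOLLOW sets referred to above (computed the same way, to a fixed point):
  FOLLOW(A) = { $, ')' }

Taking the union: FOLLOW(C) = { $, ')' }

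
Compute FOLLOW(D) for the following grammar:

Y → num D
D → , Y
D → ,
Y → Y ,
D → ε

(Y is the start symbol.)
To compute FOLLOW(D), find every occurrence of D on a right-hand side N → α D β: add FIRST(β) \ {ε}, and if β is empty or nullable also add FOLLOW(N). Iterate to a fixed point.

In Y → num D: D is at the end, add FOLLOW(Y)

The FOLLOW sets referred to above (computed the same way, to a fixed point):
  FOLLOW(Y) = { $, ',' }

Taking the union: FOLLOW(D) = { $, ',' }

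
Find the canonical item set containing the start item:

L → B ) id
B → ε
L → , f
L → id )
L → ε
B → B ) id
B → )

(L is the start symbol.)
First, augment the grammar with L' → L
I₀ = CLOSURE({ [L' → . L] }):
  [L' → . L] has the dot before L: add [L → . B ) id], [L → . , f], [L → . id )], [L → .]
  [L → . B ) id] has the dot before B: add [B → .], [B → . B ) id], [B → . )]
No further items can be added.

I₀ = { [B → . )], [B → . B ) id], [B → .], [L → . , f], [L → . B ) id], [L → . id )], [L → .], [L' → . L] }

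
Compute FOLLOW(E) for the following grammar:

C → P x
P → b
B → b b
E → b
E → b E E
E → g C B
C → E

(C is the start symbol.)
To compute FOLLOW(E), find every occurrence of E on a right-hand side N → α E β: add FIRST(β) \ {ε}, and if β is empty or nullable also add FOLLOW(N). Iterate to a fixed point.

In E → b E E: E is followed by E, add FIRST(E) \ {ε} = { 'b', 'g' }
In E → b E E: E is at the end; this adds FOLLOW(E) to itself — nothing new
In C → E: E is at the end, add FOLLOW(C)

The FOLLOW sets referred to above (computed the same way, to a fixed point):
  FOLLOW(C) = { $, 'b' }

Taking the union: FOLLOW(E) = { $, 'b', 'g' }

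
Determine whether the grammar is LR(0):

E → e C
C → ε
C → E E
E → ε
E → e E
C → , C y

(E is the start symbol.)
Augment with E' → E and build the canonical LR(0) collection (I0 = CLOSURE({[E' → . E]}), then GOTO on every symbol after a dot until no new states appear). It has 10 states:
  I0: { [E → . e C], [E → . e E], [E → .], [E' → . E] }  — shift, reduce
  I1: { [E' → E .] }  — accept
  I2: { [C → . , C y], [C → . E E], [C → .], [E → . e C], [E → . e E], [E → .], [E → e . C], [E → e . E] }  — shift, 2 reduces
  I3: { [C → , . C y], [C → . , C y], [C → . E E], [C → .], [E → . e C], [E → . e E], [E → .] }  — shift, 2 reduces
  I4: { [E → e C .] }  — reduce
  I5: { [C → E . E], [E → . e C], [E → . e E], [E → .], [E → e E .] }  — shift, 2 reduces
  I6: { [C → E E .] }  — reduce
  I7: { [C → , C . y] }  — shift
  I8: { [C → E . E], [E → . e C], [E → . e E], [E → .] }  — shift, reduce
  I9: { [C → , C y .] }  — reduce

Conflict in state I0:
  Shift-reduce conflict between [E → .] and [E → . e C]
So the grammar is NOT LR(0).

Answer: No. Shift-reduce conflict between [E → .] and [E → . e C]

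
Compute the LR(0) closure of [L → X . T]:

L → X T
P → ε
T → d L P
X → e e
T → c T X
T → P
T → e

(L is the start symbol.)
To compute CLOSURE, for each item [A → α.Bβ] where B is a non-terminal, add [B → .γ] for all productions B → γ; repeat for the newly added items until nothing changes.

Start with: [L → X . T]
  [L → X . T] has the dot before T: add [T → . d L P], [T → . c T X], [T → . P], [T → . e]
  [T → . P] has the dot before P: add [P → .]
No further items can be added.

CLOSURE = { [L → X . T], [P → .], [T → . P], [T → . c T X], [T → . d L P], [T → . e] }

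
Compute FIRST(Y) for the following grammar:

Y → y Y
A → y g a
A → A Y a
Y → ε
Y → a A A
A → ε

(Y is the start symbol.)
To compute FIRST(Y), examine every production with Y on the left-hand side, reading each right-hand side left to right until a non-nullable symbol is reached.

From Y → y Y:
  - y is a terminal: add 'y' and stop
From Y → ε:
  - ε-production, so ε ∈ FIRST(Y)
From Y → a A A:
  - a is a terminal: add 'a' and stop

Collecting: FIRST(Y) = { 'a', 'y', ε }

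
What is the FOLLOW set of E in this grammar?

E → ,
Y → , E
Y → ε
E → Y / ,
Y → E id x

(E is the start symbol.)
{ $, '/', 'id' }

To compute FOLLOW(E), find every occurrence of E on a right-hand side N → α E β: add FIRST(β) \ {ε}, and if β is empty or nullable also add FOLLOW(N). Iterate to a fixed point.

E is the start symbol, so $ ∈ FOLLOW(E).
In Y → , E: E is at the end, add FOLLOW(Y)
In Y → E id x: E is followed by id x, add FIRST(id x) \ {ε} = { 'id' }

The FOLLOW sets referred to above (computed the same way, to a fixed point):
  FOLLOW(Y) = { '/' }

Taking the union: FOLLOW(E) = { $, '/', 'id' }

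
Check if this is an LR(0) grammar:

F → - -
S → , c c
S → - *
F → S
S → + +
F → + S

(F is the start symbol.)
No. Shift-reduce conflict between [S → + + .] and [S → + . +]

A grammar is LR(0) if no state in the canonical LR(0) collection has:
  - both a shift item (dot before a terminal) and a complete item (shift-reduce conflict), or
  - two or more complete items (reduce-reduce conflict; the accept item [F' → F .] counts as a complete item here).

Augment with F' → F and build the canonical LR(0) collection (I0 = CLOSURE({[F' → . F]}), then GOTO on every symbol after a dot until no new states appear). It has 14 states:
  I0: { [F → . + S], [F → . - -], [F → . S], [F' → . F], [S → . + +], [S → . , c c], [S → . - *] }  — shift
  I1: { [F → + . S], [S → + . +], [S → . + +], [S → . , c c], [S → . - *] }  — shift
  I2: { [S → , . c c] }  — shift
  I3: { [F → - . -], [S → - . *] }  — shift
  I4: { [F' → F .] }  — accept
  I5: { [F → S .] }  — reduce
  I6: { [S → - * .] }  — reduce
  I7: { [F → - - .] }  — reduce
  I8: { [S → , c . c] }  — shift
  I9: { [S → , c c .] }  — reduce
  I10: { [S → + + .], [S → + . +] }  — shift, reduce
  I11: { [S → - . *] }  — shift
  I12: { [F → + S .] }  — reduce
  I13: { [S → + + .] }  — reduce

Conflict in state I10:
  Shift-reduce conflict between [S → + + .] and [S → + . +]
So the grammar is NOT LR(0).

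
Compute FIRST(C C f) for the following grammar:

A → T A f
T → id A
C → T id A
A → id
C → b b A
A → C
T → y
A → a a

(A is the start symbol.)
{ 'b', 'id', 'y' }

FIRST sets of the non-terminals involved (from the grammar, by fixed-point iteration):
  FIRST(C) = { 'b', 'id', 'y' }

To compute FIRST(C C f), process the symbols left to right:
Symbol C is a non-terminal. Add FIRST(C) \ {ε} = { 'b', 'id', 'y' }
C is not nullable (ε ∉ FIRST(C)), so stop here.
FIRST(C C f) = { 'b', 'id', 'y' }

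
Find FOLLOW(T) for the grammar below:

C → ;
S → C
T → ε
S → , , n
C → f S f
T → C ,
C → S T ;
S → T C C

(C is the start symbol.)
{ ',', ';', 'f' }

To compute FOLLOW(T), find every occurrence of T on a right-hand side N → α T β: add FIRST(β) \ {ε}, and if β is empty or nullable also add FOLLOW(N). Iterate to a fixed point.

In C → S T ;: T is followed by ';', add FIRST(';') \ {ε} = { ';' }
In S → T C C: T is followed by C C, add FIRST(C C) \ {ε} = { ',', ';', 'f' }

Taking the union: FOLLOW(T) = { ',', ';', 'f' }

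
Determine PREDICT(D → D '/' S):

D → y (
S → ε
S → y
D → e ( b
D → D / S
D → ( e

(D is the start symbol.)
{ '(', 'e', 'y' }

PREDICT(D → D '/' S) = (FIRST(RHS) \ {ε}) ∪ (FOLLOW(D) if ε ∈ FIRST(RHS), i.e. RHS ⇒* ε)
FIRST(D) = { '(', 'e', 'y' }
FIRST(D '/' S) = { '(', 'e', 'y' }
ε ∉ FIRST(D '/' S), so FOLLOW(D) is not added.
PREDICT(D → D '/' S) = { '(', 'e', 'y' }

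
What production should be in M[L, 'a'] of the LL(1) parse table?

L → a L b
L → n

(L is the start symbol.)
L → a L b

To find M[L, 'a'], we find productions for L where 'a' is in the predict set (PREDICT(N → α) = (FIRST(α) \ {ε}) ∪ (FOLLOW(N) if α ⇒* ε)).

L → a L b: PREDICT = { 'a' }
  'a' is in predict set, so this production goes in M[L, 'a']
L → n: PREDICT = { 'n' }

M[L, 'a'] = L → a L b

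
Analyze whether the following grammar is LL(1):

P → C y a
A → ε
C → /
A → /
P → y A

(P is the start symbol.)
Relevant sets:
  FIRST(C) = { '/' }
  FOLLOW(A) = { $ }

For P:
  PREDICT(P → C y a) = { '/' }
  PREDICT(P → y A) = { 'y' }
For A:
  PREDICT(A → ε) = { $ }
  PREDICT(A → '/') = { '/' }
C has a single production, so nothing to check there.

All predict sets are disjoint. The grammar IS LL(1).

Answer: Yes, the grammar is LL(1).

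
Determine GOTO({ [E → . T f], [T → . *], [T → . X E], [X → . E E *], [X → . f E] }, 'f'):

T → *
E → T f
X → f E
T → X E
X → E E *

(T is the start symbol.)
GOTO(I, 'f') = CLOSURE({ [A → αX.β] : [A → α.Xβ] ∈ I, X = 'f' })

Items with dot before 'f', with the dot advanced:
  [X → . f E] → [X → f . E]
Closure of the advanced items:
  [X → f . E] has the dot before E: add [E → . T f]
  [E → . T f] has the dot before T: add [T → . *], [T → . X E]
  [T → . X E] has the dot before X: add [X → . f E], [X → . E E *]

GOTO = { [E → . T f], [T → . *], [T → . X E], [X → . E E *], [X → . f E], [X → f . E] }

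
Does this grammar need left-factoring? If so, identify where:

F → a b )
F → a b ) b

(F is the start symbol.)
Left-factoring is needed when two productions for the same non-terminal
share a common prefix on the right-hand side.

Productions for F:
  F → a b )
  F → a b ) b

Found common prefix 'a b )' in productions for F

Answer: Yes, F has productions with common prefix 'a b )'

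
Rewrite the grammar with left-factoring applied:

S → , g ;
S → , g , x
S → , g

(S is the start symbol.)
Left-factoring transforms A → αβ₁ | αβ₂ into A → αA' and A' → β₁ | β₂
(α is the longest common prefix among the alternatives). Repeat until
no nonterminal has two alternatives with a common prefix.

Round 1: S has alternatives sharing prefix ', g'. Introduce S': S → , g S'
  Add: S' → ;
  Add: S' → , x
  Add: S' → ε

No remaining common prefixes — done.

Resulting grammar:
S → , g S'
S' → ;
S' → , x
S' → ε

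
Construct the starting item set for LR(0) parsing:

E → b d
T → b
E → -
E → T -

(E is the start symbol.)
{ [E → . -], [E → . T -], [E → . b d], [E' → . E], [T → . b] }

First, augment the grammar with E' → E
I₀ = CLOSURE({ [E' → . E] }):
  [E' → . E] has the dot before E: add [E → . b d], [E → . -], [E → . T -]
  [E → . T -] has the dot before T: add [T → . b]
No further items can be added.

I₀ = { [E → . -], [E → . T -], [E → . b d], [E' → . E], [T → . b] }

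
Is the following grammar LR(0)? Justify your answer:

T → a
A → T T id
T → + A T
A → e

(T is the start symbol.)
A grammar is LR(0) if no state in the canonical LR(0) collection has:
  - both a shift item (dot before a terminal) and a complete item (shift-reduce conflict), or
  - two or more complete items (reduce-reduce conflict; the accept item [T' → T .] counts as a complete item here).

Augment with T' → T and build the canonical LR(0) collection (I0 = CLOSURE({[T' → . T]}), then GOTO on every symbol after a dot until no new states appear). It has 10 states:
  I0: { [T → . + A T], [T → . a], [T' → . T] }  — shift
  I1: { [A → . T T id], [A → . e], [T → + . A T], [T → . + A T], [T → . a] }  — shift
  I2: { [T' → T .] }  — accept
  I3: { [T → a .] }  — reduce
  I4: { [T → + A . T], [T → . + A T], [T → . a] }  — shift
  I5: { [A → T . T id], [T → . + A T], [T → . a] }  — shift
  I6: { [A → e .] }  — reduce
  I7: { [A → T T . id] }  — shift
  I8: { [A → T T id .] }  — reduce
  I9: { [T → + A T .] }  — reduce

Every state is either a pure shift/goto state or contains exactly one complete item and nothing to shift — no conflicts. The grammar is LR(0).

Answer: Yes, the grammar is LR(0)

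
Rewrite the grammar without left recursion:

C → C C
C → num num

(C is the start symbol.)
C is directly left-recursive. The standard transformation for
  A → A α₁ | ... | A α_m | β₁ | ... | β_n
is
  A  → β₁ A' | ... | β_n A'
  A' → α₁ A' | ... | α_m A' | ε

C → num num becomes C → num num C'
C → C C becomes C' → C C'
Add C' → ε

Resulting grammar:
C → num num C'
C' → C C'
C' → ε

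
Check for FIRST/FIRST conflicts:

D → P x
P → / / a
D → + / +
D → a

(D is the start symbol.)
A FIRST/FIRST conflict occurs when two productions N → α and N → β for the same non-terminal have FIRST(α) ∩ FIRST(β) ≠ ∅ (with ε ∈ FIRST of a nullable right-hand side, so two nullable alternatives also conflict).

FIRST sets of the non-terminals at (or reachable through a nullable prefix from) the front of some alternative:
  FIRST(P) = { '/' }

Productions for D:
  D → P x: FIRST = { '/' }
  D → + / +: FIRST = { '+' }
  D → a: FIRST = { 'a' }
P has only one production, so no FIRST/FIRST conflict is possible there.

All alternatives of each non-terminal have pairwise disjoint FIRST sets.

Answer: No FIRST/FIRST conflicts.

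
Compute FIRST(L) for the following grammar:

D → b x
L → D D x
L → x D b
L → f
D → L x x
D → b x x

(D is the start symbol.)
To compute FIRST(L), examine every production with L on the left-hand side, reading each right-hand side left to right until a non-nullable symbol is reached.

FIRST sets of the other non-terminals involved (by the same procedure, iterated to a fixed point):
  FIRST(D) = { 'b', 'f', 'x' }

From L → D D x:
  - D is a non-terminal: add FIRST(D) \ {ε} = { 'b', 'f', 'x' }
    D is not nullable, so stop
From L → x D b:
  - x is a terminal: add 'x' and stop
From L → f:
  - f is a terminal: add 'f' and stop

Collecting: FIRST(L) = { 'b', 'f', 'x' }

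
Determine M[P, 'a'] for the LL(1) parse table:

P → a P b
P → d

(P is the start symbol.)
To find M[P, 'a'], we find productions for P where 'a' is in the predict set (PREDICT(N → α) = (FIRST(α) \ {ε}) ∪ (FOLLOW(N) if α ⇒* ε)).

P → a P b: PREDICT = { 'a' }
  'a' is in predict set, so this production goes in M[P, 'a']
P → d: PREDICT = { 'd' }

M[P, 'a'] = P → a P b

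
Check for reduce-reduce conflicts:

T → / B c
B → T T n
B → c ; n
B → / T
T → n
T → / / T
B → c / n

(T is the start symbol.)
Yes — I15: [B → / T .] vs [T → / / T .]

A reduce-reduce conflict occurs when an LR(0) state has two complete items [A → α .] and [B → β .] — both call for a reduction, and with no lookahead the parser cannot choose between them.

Augment with T' → T and build the canonical LR(0) collection (I0 = CLOSURE({[T' → . T]}), then GOTO on every symbol after a dot until no new states appear). It has 16 states:
  I0: { [T → . / / T], [T → . / B c], [T → . n], [T' → . T] }  — shift
  I1: { [B → . / T], [B → . T T n], [B → . c / n], [B → . c ; n], [T → . / / T], [T → . / B c], [T → . n], [T → / . / T], [T → / . B c] }  — shift
  I2: { [T' → T .] }  — accept
  I3: { [T → n .] }  — reduce
  I4: { [B → . / T], [B → . T T n], [B → . c / n], [B → . c ; n], [B → / . T], [T → . / / T], [T → . / B c], [T → . n], [T → / . / T], [T → / . B c], [T → / / . T] }  — shift
  I5: { [T → / B . c] }  — shift
  I6: { [B → T . T n], [T → . / / T], [T → . / B c], [T → . n] }  — shift
  I7: { [B → c . / n], [B → c . ; n] }  — shift
  I8: { [B → c / . n] }  — shift
  I9: { [B → c ; . n] }  — shift
  I10: { [B → c ; n .] }  — reduce
  I11: { [B → c / n .] }  — reduce
  I12: { [B → T T . n] }  — shift
  I13: { [B → T T n .] }  — reduce
  I14: { [T → / B c .] }  — reduce
  I15: { [B → / T .], [B → T . T n], [T → . / / T], [T → . / B c], [T → . n], [T → / / T .] }  — shift, 2 reduces

I15 contains complete items [B → / T .], [T → / / T .] — reduce-reduce conflict.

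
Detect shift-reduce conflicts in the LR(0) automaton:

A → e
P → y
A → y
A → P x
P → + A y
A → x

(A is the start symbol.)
Augment with A' → A and build the canonical LR(0) collection (I0 = CLOSURE({[A' → . A]}), then GOTO on every symbol after a dot until no new states appear). It has 10 states:
  I0: { [A → . P x], [A → . e], [A → . x], [A → . y], [A' → . A], [P → . + A y], [P → . y] }  — shift
  I1: { [A → . P x], [A → . e], [A → . x], [A → . y], [P → + . A y], [P → . + A y], [P → . y] }  — shift
  I2: { [A' → A .] }  — accept
  I3: { [A → P . x] }  — shift
  I4: { [A → e .] }  — reduce
  I5: { [A → x .] }  — reduce
  I6: { [A → y .], [P → y .] }  — 2 reduces
  I7: { [A → P x .] }  — reduce
  I8: { [P → + A . y] }  — shift
  I9: { [P → + A y .] }  — reduce

No state contains both a complete item and a shift item.

Answer: No shift-reduce conflicts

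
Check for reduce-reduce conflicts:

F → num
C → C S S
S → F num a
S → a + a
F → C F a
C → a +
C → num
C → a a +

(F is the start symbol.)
Yes — I4: [C → num .] vs [F → num .]

A reduce-reduce conflict occurs when an LR(0) state has two complete items [A → α .] and [B → β .] — both call for a reduction, and with no lookahead the parser cannot choose between them.

Augment with F' → F and build the canonical LR(0) collection (I0 = CLOSURE({[F' → . F]}), then GOTO on every symbol after a dot until no new states appear). It has 18 states:
  I0: { [C → . C S S], [C → . a +], [C → . a a +], [C → . num], [F → . C F a], [F → . num], [F' → . F] }  — shift
  I1: { [C → . C S S], [C → . a +], [C → . a a +], [C → . num], [C → C . S S], [F → . C F a], [F → . num], [F → C . F a], [S → . F num a], [S → . a + a] }  — shift
  I2: { [F' → F .] }  — accept
  I3: { [C → a . +], [C → a . a +] }  — shift
  I4: { [C → num .], [F → num .] }  — 2 reduces
  I5: { [C → a + .] }  — reduce
  I6: { [C → a a . +] }  — shift
  I7: { [C → a a + .] }  — reduce
  I8: { [F → C F . a], [S → F . num a] }  — shift
  I9: { [C → . C S S], [C → . a +], [C → . a a +], [C → . num], [C → C S . S], [F → . C F a], [F → . num], [S → . F num a], [S → . a + a] }  — shift
  I10: { [C → a . +], [C → a . a +], [S → a . + a] }  — shift
  I11: { [C → a + .], [S → a + . a] }  — shift, reduce
  I12: { [S → a + a .] }  — reduce
  I13: { [S → F . num a] }  — shift
  I14: { [C → C S S .] }  — reduce
  I15: { [S → F num . a] }  — shift
  I16: { [S → F num a .] }  — reduce
  I17: { [F → C F a .] }  — reduce

I4 contains complete items [C → num .], [F → num .] — reduce-reduce conflict.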